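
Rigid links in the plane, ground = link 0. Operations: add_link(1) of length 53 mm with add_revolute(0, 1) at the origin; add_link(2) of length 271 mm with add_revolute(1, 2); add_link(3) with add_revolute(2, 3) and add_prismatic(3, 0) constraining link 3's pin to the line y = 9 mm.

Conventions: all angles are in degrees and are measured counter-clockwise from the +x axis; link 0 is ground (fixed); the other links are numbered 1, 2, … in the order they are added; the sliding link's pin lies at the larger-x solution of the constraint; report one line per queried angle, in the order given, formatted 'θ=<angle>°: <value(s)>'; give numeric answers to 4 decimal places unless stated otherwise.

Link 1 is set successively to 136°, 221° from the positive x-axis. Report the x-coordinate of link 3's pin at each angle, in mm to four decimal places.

geometry: r = 53 mm, L = 271 mm, e = 9 mm
θ=136°: crank pin P = (r cos θ, r sin θ) = (-38.125009, 36.816894)
θ=136°: h = r sin θ − e = 36.816894 − 9 = 27.816894
θ=136°: x = r cos θ + √(L² − h²) = -38.125009 + 269.568582 = 231.443573
θ=221°: crank pin P = (r cos θ, r sin θ) = (-39.999608, -34.771129)
θ=221°: h = r sin θ − e = -34.771129 − 9 = -43.771129
θ=221°: x = r cos θ + √(L² − h²) = -39.999608 + 267.441748 = 227.442140

θ=136°: 231.4436
θ=221°: 227.4421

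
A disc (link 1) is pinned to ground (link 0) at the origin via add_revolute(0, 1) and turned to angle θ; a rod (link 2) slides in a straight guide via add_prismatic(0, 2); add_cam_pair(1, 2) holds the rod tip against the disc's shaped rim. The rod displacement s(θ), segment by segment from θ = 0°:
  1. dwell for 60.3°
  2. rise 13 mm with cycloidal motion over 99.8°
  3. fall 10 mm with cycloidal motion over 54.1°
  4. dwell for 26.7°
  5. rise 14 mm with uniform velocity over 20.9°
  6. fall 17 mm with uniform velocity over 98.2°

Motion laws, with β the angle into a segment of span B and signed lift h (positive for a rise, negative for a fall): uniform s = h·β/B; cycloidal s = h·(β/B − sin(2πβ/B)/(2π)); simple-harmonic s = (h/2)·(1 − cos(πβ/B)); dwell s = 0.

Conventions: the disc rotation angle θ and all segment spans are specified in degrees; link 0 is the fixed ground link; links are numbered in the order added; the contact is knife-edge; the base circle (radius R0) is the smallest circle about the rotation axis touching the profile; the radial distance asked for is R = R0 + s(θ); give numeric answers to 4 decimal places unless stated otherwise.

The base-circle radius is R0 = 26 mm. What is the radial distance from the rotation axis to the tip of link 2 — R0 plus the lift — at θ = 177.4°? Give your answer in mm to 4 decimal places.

segment 1 (0° to 60.3°, dwell): s unchanged at 0.0000
segment 2 (60.3° to 160.1°, cycloidal, h = 13) is passed completely: s = 0.0000 + (13) = 13.0000
θ = 177.4° falls in segment 3 (160.1° to 214.2°, cycloidal, h = -10): β = 177.4 − 160.1 = 17.3°, B = 54.1°; Δs = -10·(0.3198 − sin(2π·0.3198)/(2π)) = -1.7568; s = 13.0000 − 1.7568 = 11.2432
R = R0 + s = 26 + 11.2432 = 37.2432

37.2432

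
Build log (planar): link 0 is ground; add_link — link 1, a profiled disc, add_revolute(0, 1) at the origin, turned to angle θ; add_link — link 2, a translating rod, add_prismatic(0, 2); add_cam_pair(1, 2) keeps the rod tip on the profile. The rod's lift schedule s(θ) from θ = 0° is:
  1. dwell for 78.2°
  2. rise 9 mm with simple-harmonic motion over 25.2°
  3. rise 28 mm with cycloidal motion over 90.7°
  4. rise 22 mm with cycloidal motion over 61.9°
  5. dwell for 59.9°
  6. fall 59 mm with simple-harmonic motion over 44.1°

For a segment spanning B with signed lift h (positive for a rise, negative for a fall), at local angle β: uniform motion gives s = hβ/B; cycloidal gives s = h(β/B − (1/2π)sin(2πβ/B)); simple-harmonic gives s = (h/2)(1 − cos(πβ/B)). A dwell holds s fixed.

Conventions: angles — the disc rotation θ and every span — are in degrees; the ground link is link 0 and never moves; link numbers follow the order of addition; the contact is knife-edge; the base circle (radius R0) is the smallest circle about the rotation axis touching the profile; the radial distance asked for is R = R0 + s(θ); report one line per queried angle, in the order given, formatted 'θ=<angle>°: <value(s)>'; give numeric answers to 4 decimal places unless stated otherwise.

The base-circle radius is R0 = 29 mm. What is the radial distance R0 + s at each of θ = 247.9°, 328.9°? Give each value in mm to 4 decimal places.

seg 1 [0°–78.2°] dwell: s stays 0.0000
seg 2 [78.2°–103.4°] simple-harmonic, h=9: full span → s += 9 → s = 9.0000
seg 3 [103.4°–194.1°] cycloidal, h=28: full span → s += 28 → s = 37.0000
seg 4 [194.1°–256°] cycloidal, h=22: θ=247.9° here. β=53.8, B=61.9. 22·(0.8691 − sin(2π·0.8691)/(2π)) = 21.6864 → s = 58.6864
seg 4 [194.1°–256°] cycloidal, h=22: full span → s += 22 → s = 59.0000
seg 5 [256°–315.9°] dwell: s stays 59.0000
seg 6 [315.9°–360°] simple-harmonic, h=-59: θ=328.9° here. β=13, B=44.1. -59/2·(1 − cos(π·0.2948)) = -11.7716 → s = 47.2284
θ=247.9°: R = R0 + s = 29 + 58.6864 = 87.6864
θ=328.9°: R = R0 + s = 29 + 47.2284 = 76.2284

θ=247.9°: 87.6864
θ=328.9°: 76.2284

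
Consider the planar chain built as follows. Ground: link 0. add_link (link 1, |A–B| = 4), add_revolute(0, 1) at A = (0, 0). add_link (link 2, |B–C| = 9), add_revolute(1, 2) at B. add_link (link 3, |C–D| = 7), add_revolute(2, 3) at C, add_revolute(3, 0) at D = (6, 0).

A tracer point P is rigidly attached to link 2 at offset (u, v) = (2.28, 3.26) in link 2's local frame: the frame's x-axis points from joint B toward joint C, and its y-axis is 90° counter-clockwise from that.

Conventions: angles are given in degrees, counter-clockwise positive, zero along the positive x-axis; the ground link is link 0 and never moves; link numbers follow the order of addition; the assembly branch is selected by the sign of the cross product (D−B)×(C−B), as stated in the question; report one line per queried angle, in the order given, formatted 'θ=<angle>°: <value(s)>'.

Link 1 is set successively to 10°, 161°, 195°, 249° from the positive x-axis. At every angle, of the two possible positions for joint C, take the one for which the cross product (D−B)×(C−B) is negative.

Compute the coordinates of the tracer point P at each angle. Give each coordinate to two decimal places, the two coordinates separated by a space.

A=(0,0), D=(6.00,0)
θ=10°: B = A + 4.00·(cos10°, sin10°) = (3.9392, 0.6946)
θ=10°: |BD| = 2.1747
θ=10°: circle(B,9.00) ∩ circle(D,7.00): a=8.4447, h=3.1123
θ=10°:   candidates: C₊=(12.9357,0.9466) cross=6.768; C₋=(10.9476,-4.9519) cross=-6.768
θ=10°:   branch - wants cross < 0 → take C=(10.9476,-4.9519) (cross=-6.768)
θ=10°: ex = (C−B)/|BC| = (0.7787,-0.6274); ey = (0.6274,0.7787)
θ=10°: P = B + 2.28·ex + 3.26·ey = (7.7600,1.8027)
θ=161°: B = A + 4.00·(cos161°, sin161°) = (-3.7821, 1.3023)
θ=161°: |BD| = 9.8684
θ=161°: circle(B,9.00) ∩ circle(D,7.00): a=6.5555, h=6.1664
θ=161°:   candidates: C₊=(3.5299,6.5497) cross=60.853; C₋=(1.9024,-5.6753) cross=-60.853
θ=161°:   branch - wants cross < 0 → take C=(1.9024,-5.6753) (cross=-60.853)
θ=161°: ex = (C−B)/|BC| = (0.6316,-0.7753); ey = (0.7753,0.6316)
θ=161°: P = B + 2.28·ex + 3.26·ey = (0.1854,1.5936)
θ=195°: B = A + 4.00·(cos195°, sin195°) = (-3.8637, -1.0353)
θ=195°: |BD| = 9.9179
θ=195°: circle(B,9.00) ∩ circle(D,7.00): a=6.5722, h=6.1487
θ=195°:   candidates: C₊=(2.0308,5.7659) cross=60.982; C₋=(3.3144,-6.4643) cross=-60.982
θ=195°:   branch - wants cross < 0 → take C=(3.3144,-6.4643) (cross=-60.982)
θ=195°: ex = (C−B)/|BC| = (0.7976,-0.6032); ey = (0.6032,0.7976)
θ=195°: P = B + 2.28·ex + 3.26·ey = (-0.0787,0.1894)
θ=249°: B = A + 4.00·(cos249°, sin249°) = (-1.4335, -3.7343)
θ=249°: |BD| = 8.3188
θ=249°: circle(B,9.00) ∩ circle(D,7.00): a=6.0827, h=6.6333
θ=249°:   candidates: C₊=(1.0242,4.9236) cross=55.181; C₋=(6.9796,-6.9311) cross=-55.181
θ=249°:   branch - wants cross < 0 → take C=(6.9796,-6.9311) (cross=-55.181)
θ=249°: ex = (C−B)/|BC| = (0.9348,-0.3552); ey = (0.3552,0.9348)
θ=249°: P = B + 2.28·ex + 3.26·ey = (1.8558,-1.4968)

θ=10°: 7.76 1.80
θ=161°: 0.19 1.59
θ=195°: -0.08 0.19
θ=249°: 1.86 -1.50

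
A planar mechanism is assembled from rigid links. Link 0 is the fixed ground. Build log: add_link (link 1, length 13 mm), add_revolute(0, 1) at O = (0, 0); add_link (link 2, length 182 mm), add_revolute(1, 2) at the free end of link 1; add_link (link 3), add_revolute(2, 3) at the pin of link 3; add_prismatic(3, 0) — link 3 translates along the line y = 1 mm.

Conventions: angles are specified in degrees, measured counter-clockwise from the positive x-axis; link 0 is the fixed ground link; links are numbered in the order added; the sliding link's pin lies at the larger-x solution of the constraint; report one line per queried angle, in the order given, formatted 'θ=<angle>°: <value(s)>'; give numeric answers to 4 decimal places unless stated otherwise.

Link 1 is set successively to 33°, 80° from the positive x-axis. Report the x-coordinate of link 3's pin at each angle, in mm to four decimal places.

geometry: r = 13 mm, L = 182 mm, e = 1 mm
θ=33°: crank pin P = (r cos θ, r sin θ) = (10.902717, 7.080307)
θ=33°: h = r sin θ − e = 7.080307 − 1 = 6.080307
θ=33°: x = r cos θ + √(L² − h²) = 10.902717 + 181.898405 = 192.801123
θ=80°: crank pin P = (r cos θ, r sin θ) = (2.257426, 12.802501)
θ=80°: h = r sin θ − e = 12.802501 − 1 = 11.802501
θ=80°: x = r cos θ + √(L² − h²) = 2.257426 + 181.616907 = 183.874333

θ=33°: 192.8011
θ=80°: 183.8743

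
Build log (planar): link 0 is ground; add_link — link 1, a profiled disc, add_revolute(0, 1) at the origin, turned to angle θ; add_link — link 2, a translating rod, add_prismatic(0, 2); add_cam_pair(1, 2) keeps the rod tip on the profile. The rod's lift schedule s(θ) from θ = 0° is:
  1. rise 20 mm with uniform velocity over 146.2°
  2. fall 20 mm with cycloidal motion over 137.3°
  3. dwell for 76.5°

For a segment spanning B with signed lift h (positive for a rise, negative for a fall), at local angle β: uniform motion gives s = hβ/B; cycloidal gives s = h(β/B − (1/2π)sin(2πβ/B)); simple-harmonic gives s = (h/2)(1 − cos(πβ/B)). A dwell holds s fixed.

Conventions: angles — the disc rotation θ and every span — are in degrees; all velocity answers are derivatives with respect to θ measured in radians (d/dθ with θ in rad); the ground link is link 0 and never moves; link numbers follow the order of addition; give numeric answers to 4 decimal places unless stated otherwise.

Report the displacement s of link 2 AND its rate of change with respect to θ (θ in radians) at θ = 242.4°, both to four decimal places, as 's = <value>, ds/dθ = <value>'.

seg 1 [0°–146.2°] uniform, h=20: full span → s += 20 → s = 20.0000
seg 2 [146.2°–283.5°] cycloidal, h=-20: θ=242.4° here. β=96.2, B=137.3. -20·(0.7007 − sin(2π·0.7007)/(2π)) = -17.0444 → s = 2.9556
velocity in seg [146.2°–283.5°] (cycloidal), θ in radians: β = 96.2° = 1.6790 rad, B = 137.3° = 2.3963 rad; ds/dθ = (h/B)(1 − cos(2πβ/B)) = ((-20)/2.3963)(1 − cos(2π·0.7007)) = -10.892435 mm/rad

s = 2.9556, ds/dθ = -10.8924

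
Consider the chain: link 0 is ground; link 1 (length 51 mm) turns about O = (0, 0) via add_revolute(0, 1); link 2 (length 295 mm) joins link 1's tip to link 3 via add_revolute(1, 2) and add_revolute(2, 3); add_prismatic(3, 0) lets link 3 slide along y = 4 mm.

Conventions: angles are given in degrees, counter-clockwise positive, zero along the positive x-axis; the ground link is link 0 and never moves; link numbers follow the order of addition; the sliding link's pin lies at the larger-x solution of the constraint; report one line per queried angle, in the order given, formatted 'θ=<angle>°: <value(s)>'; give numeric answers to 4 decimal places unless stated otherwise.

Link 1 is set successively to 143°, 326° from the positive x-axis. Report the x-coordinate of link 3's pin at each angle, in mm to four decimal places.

geometry: r = 51 mm, L = 295 mm, e = 4 mm
θ=143°: crank pin P = (r cos θ, r sin θ) = (-40.730411, 30.692566)
θ=143°: h = r sin θ − e = 30.692566 − 4 = 26.692566
θ=143°: x = r cos θ + √(L² − h²) = -40.730411 + 293.789903 = 253.059492
θ=326°: crank pin P = (r cos θ, r sin θ) = (42.280916, -28.518838)
θ=326°: h = r sin θ − e = -28.518838 − 4 = -32.518838
θ=326°: x = r cos θ + √(L² − h²) = 42.280916 + 293.202192 = 335.483108

θ=143°: 253.0595
θ=326°: 335.4831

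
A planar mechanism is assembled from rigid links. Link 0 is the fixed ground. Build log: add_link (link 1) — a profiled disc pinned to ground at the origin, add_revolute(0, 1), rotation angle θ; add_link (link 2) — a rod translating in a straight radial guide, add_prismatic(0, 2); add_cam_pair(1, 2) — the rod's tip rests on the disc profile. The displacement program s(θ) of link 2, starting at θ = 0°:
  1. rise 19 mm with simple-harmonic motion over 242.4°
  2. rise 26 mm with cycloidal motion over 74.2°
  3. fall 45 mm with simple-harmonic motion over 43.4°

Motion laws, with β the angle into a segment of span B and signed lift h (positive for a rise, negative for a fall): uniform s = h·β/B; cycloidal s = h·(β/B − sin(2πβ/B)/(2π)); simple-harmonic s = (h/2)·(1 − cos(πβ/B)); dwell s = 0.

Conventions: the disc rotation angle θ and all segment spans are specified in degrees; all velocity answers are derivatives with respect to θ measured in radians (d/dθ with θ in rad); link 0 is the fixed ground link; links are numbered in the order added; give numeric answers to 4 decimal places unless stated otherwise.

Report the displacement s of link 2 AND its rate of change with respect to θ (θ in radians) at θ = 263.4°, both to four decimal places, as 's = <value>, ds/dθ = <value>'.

seg 1 [0°–242.4°] simple-harmonic, h=19: full span → s += 19 → s = 19.0000
seg 2 [242.4°–316.6°] cycloidal, h=26: θ=263.4° here. β=21, B=74.2. 26·(0.2830 − sin(2π·0.2830)/(2π)) = 3.3092 → s = 22.3092
velocity in seg [242.4°–316.6°] (cycloidal), θ in radians: β = 21° = 0.3665 rad, B = 74.2° = 1.2950 rad; ds/dθ = (h/B)(1 − cos(2πβ/B)) = (26/1.2950)(1 − cos(2π·0.2830)) = 24.212057 mm/rad

s = 22.3092, ds/dθ = 24.2121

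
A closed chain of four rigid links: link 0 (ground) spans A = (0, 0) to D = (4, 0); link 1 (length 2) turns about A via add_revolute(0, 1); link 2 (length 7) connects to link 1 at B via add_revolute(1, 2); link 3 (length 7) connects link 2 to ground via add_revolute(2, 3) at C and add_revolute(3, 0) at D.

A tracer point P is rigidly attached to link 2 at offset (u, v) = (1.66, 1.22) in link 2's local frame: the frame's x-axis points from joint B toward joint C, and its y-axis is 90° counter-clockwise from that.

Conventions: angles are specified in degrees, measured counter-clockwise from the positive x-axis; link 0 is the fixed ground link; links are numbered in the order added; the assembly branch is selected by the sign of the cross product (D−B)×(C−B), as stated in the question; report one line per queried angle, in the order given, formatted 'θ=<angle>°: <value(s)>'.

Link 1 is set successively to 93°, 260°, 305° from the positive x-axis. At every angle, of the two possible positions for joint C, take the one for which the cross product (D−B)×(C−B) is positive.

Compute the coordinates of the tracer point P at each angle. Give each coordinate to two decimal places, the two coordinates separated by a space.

A=(0,0), D=(4.00,0)
θ=93°: B = A + 2.00·(cos93°, sin93°) = (-0.1047, 1.9973)
θ=93°: |BD| = 4.5648
θ=93°: circle(B,7.00) ∩ circle(D,7.00): a=2.2824, h=6.6175
θ=93°:   candidates: C₊=(4.8430,6.9491) cross=30.207; C₋=(-0.9477,-4.9518) cross=-30.207
θ=93°:   branch + wants cross > 0 → take C=(4.8430,6.9491) (cross=30.207)
θ=93°: ex = (C−B)/|BC| = (0.7068,0.7074); ey = (-0.7074,0.7068)
θ=93°: P = B + 1.66·ex + 1.22·ey = (0.2056,4.0339)
θ=260°: B = A + 2.00·(cos260°, sin260°) = (-0.3473, -1.9696)
θ=260°: |BD| = 4.7727
θ=260°: circle(B,7.00) ∩ circle(D,7.00): a=2.3863, h=6.5807
θ=260°:   candidates: C₊=(-0.8894,5.0094) cross=31.407; C₋=(4.5421,-6.9790) cross=-31.407
θ=260°:   branch + wants cross > 0 → take C=(-0.8894,5.0094) (cross=31.407)
θ=260°: ex = (C−B)/|BC| = (-0.0774,0.9970); ey = (-0.9970,-0.0774)
θ=260°: P = B + 1.66·ex + 1.22·ey = (-1.6922,-0.4091)
θ=305°: B = A + 2.00·(cos305°, sin305°) = (1.1472, -1.6383)
θ=305°: |BD| = 3.2898
θ=305°: circle(B,7.00) ∩ circle(D,7.00): a=1.6449, h=6.8040
θ=305°:   candidates: C₊=(-0.8148,5.0811) cross=22.384; C₋=(5.9619,-6.7194) cross=-22.384
θ=305°:   branch + wants cross > 0 → take C=(-0.8148,5.0811) (cross=22.384)
θ=305°: ex = (C−B)/|BC| = (-0.2803,0.9599); ey = (-0.9599,-0.2803)
θ=305°: P = B + 1.66·ex + 1.22·ey = (-0.4892,-0.3868)

θ=93°: 0.21 4.03
θ=260°: -1.69 -0.41
θ=305°: -0.49 -0.39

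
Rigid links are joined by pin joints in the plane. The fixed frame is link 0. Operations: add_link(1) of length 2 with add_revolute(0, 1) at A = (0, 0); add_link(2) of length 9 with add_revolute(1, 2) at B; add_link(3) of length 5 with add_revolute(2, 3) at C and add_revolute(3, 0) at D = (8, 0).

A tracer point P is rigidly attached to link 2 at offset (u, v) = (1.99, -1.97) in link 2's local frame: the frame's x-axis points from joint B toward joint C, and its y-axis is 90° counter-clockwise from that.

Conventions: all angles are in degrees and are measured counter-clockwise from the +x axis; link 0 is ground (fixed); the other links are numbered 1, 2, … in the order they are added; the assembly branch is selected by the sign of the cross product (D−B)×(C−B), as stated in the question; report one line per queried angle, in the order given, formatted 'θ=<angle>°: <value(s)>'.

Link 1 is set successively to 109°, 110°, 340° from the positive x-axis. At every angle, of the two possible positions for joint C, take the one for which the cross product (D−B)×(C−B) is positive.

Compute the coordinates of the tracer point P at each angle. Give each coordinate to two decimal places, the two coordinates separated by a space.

A=(0,0), D=(8.00,0)
θ=109°: B = A + 2.00·(cos109°, sin109°) = (-0.6511, 1.8910)
θ=109°: |BD| = 8.8554
θ=109°: circle(B,9.00) ∩ circle(D,5.00): a=7.5896, h=4.8371
θ=109°:   candidates: C₊=(7.7964,4.9959) cross=42.835; C₋=(5.7305,-4.4552) cross=-42.835
θ=109°:   branch + wants cross > 0 → take C=(7.7964,4.9959) (cross=42.835)
θ=109°: ex = (C−B)/|BC| = (0.9386,0.3450); ey = (-0.3450,0.9386)
θ=109°: P = B + 1.99·ex + -1.97·ey = (1.8963,0.7285)
θ=110°: B = A + 2.00·(cos110°, sin110°) = (-0.6840, 1.8794)
θ=110°: |BD| = 8.8851
θ=110°: circle(B,9.00) ∩ circle(D,5.00): a=7.5939, h=4.8304
θ=110°:   candidates: C₊=(7.7598,4.9942) cross=42.919; C₋=(5.7163,-4.4480) cross=-42.919
θ=110°:   branch + wants cross > 0 → take C=(7.7598,4.9942) (cross=42.919)
θ=110°: ex = (C−B)/|BC| = (0.9382,0.3461); ey = (-0.3461,0.9382)
θ=110°: P = B + 1.99·ex + -1.97·ey = (1.8648,0.7199)
θ=340°: B = A + 2.00·(cos340°, sin340°) = (1.8794, -0.6840)
θ=340°: |BD| = 6.1587
θ=340°: circle(B,9.00) ∩ circle(D,5.00): a=7.6258, h=4.7799
θ=340°:   candidates: C₊=(8.9271,4.9133) cross=29.438; C₋=(9.9889,-4.5874) cross=-29.438
θ=340°:   branch + wants cross > 0 → take C=(8.9271,4.9133) (cross=29.438)
θ=340°: ex = (C−B)/|BC| = (0.7831,0.6219); ey = (-0.6219,0.7831)
θ=340°: P = B + 1.99·ex + -1.97·ey = (4.6629,-0.9891)

θ=109°: 1.90 0.73
θ=110°: 1.86 0.72
θ=340°: 4.66 -0.99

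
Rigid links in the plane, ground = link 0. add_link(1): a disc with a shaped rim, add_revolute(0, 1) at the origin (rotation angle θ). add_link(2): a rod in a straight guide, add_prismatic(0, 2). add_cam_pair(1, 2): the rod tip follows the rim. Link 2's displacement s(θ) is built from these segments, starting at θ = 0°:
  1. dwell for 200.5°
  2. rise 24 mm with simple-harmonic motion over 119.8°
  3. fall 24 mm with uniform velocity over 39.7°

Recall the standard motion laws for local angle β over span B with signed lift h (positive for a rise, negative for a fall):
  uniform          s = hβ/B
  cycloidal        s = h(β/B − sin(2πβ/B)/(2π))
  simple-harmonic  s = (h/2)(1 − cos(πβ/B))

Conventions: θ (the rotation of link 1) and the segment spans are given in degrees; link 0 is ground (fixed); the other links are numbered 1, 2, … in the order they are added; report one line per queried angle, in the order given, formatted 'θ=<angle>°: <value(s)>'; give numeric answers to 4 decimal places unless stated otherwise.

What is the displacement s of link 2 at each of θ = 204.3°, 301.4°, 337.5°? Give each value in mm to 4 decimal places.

segment 1 (0° to 200.5°, dwell): s unchanged at 0.0000
θ = 204.3° falls in segment 2 (200.5° to 320.3°, simple-harmonic, h = 24): β = 204.3 − 200.5 = 3.8°, B = 119.8°; Δs = 24/2·(1 − cos(π·0.0317)) = 0.0595; s = 0.0000 + 0.0595 = 0.0595
θ = 301.4° falls in segment 2 (200.5° to 320.3°, simple-harmonic, h = 24): β = 301.4 − 200.5 = 100.9°, B = 119.8°; Δs = 24/2·(1 − cos(π·0.8422)) = 22.5560; s = 0.0000 + 22.5560 = 22.5560
segment 2 (200.5° to 320.3°, simple-harmonic, h = 24) is passed completely: s = 0.0000 + (24) = 24.0000
θ = 337.5° falls in segment 3 (320.3° to 360°, uniform, h = -24): β = 337.5 − 320.3 = 17.2°, B = 39.7°; Δs = -24·17.2/39.7 = -10.3980; s = 24.0000 − 10.3980 = 13.6020

θ=204.3°: 0.0595
θ=301.4°: 22.5560
θ=337.5°: 13.6020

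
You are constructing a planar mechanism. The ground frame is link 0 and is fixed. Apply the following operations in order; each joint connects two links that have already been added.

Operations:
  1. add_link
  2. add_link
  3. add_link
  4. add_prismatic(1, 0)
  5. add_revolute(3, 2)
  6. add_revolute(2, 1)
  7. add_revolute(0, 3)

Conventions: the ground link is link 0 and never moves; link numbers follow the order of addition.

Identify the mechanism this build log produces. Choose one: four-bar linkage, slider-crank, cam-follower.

links: 4 (incl. ground); joints: 3 revolute, 1 prismatic, 0 higher (cam) pair, forming one closed loop
4 links, 3 revolutes + 1 prismatic in one loop → slider-crank

slider-crank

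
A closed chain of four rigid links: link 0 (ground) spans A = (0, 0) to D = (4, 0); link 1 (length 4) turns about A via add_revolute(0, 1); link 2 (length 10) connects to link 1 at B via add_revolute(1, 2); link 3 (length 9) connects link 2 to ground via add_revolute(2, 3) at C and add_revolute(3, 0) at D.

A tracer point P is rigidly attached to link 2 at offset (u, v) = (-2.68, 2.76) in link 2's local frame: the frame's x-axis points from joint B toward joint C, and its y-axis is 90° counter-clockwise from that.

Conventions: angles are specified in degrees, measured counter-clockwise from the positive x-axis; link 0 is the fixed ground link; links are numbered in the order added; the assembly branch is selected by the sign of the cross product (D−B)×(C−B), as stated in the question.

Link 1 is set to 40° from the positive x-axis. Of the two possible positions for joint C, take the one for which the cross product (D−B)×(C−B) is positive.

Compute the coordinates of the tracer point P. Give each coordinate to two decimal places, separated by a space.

A=(0,0), D=(4.00,0)
B = A + 4.00·(cos40°, sin40°) = (3.0642, 2.5712)
|BD| = 2.7362
circle(B,10.00) ∩ circle(D,9.00): a=4.8401, h=8.7506
  candidates: C₊=(12.9425,1.0158) cross=23.943; C₋=(-3.5033,-4.9699) cross=-23.943
  branch + wants cross > 0 → take C=(12.9425,1.0158) (cross=23.943)
ex = (C−B)/|BC| = (0.9878,-0.1555); ey = (0.1555,0.9878)
P = B + -2.68·ex + 2.76·ey = (0.8461,5.7144)

0.85 5.71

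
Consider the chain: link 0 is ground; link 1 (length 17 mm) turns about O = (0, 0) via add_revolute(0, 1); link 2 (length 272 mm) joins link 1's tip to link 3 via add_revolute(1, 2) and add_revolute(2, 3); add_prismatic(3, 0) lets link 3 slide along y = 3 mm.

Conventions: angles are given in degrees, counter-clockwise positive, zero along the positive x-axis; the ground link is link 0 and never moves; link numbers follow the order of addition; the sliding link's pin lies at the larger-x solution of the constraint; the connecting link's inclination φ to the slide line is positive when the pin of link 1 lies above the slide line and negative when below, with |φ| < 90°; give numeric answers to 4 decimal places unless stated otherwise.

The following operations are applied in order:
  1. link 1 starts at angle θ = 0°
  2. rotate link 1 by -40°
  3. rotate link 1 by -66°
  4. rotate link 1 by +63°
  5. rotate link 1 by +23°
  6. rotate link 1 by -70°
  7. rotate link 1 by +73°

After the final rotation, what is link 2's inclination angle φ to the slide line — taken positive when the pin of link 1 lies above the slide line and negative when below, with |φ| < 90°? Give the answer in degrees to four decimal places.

geometry: r = 17 mm, L = 272 mm, e = 3 mm; θ starts at 0°
rotate link 1 by -40°: θ ← 0° -40° = -40°
rotate link 1 by -66°: θ ← -40° -66° = -106°
rotate link 1 by +63°: θ ← -106° +63° = -43°
rotate link 1 by +23°: θ ← -43° +23° = -20°
rotate link 1 by -70°: θ ← -20° -70° = -90°
rotate link 1 by +73°: θ ← -90° +73° = -17°
h = r sin θ − e = -4.970319 − 3 = -7.970319
sin φ = h / L = -7.970319 / 272 = -0.02930264
φ = arcsin(-0.02930264) = -1.679158°

-1.6792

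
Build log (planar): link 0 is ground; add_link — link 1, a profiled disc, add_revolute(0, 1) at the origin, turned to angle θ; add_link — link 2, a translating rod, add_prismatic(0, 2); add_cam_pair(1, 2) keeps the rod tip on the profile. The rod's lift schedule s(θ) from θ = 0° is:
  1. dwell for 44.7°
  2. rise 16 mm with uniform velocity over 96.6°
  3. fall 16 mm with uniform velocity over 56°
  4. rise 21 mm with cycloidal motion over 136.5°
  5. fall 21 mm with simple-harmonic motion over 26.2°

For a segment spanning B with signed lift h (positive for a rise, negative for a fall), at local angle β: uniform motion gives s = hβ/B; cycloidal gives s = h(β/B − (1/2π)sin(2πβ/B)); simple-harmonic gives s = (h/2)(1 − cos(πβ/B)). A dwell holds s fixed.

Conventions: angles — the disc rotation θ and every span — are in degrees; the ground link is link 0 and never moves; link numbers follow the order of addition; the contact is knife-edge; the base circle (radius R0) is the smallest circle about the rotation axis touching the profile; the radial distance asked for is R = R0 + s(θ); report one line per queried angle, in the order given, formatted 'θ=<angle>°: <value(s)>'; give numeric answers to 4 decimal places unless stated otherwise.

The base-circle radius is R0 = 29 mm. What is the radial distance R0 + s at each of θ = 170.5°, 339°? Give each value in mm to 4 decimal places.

seg 1 [0°–44.7°] dwell: s stays 0.0000
seg 2 [44.7°–141.3°] uniform, h=16: full span → s += 16 → s = 16.0000
seg 3 [141.3°–197.3°] uniform, h=-16: θ=170.5° here. β=29.2, B=56. -16·29.2/56 = -8.3429 → s = 7.6571
seg 3 [141.3°–197.3°] uniform, h=-16: full span → s += -16 → s = 0.0000
seg 4 [197.3°–333.8°] cycloidal, h=21: full span → s += 21 → s = 21.0000
seg 5 [333.8°–360°] simple-harmonic, h=-21: θ=339° here. β=5.2, B=26.2. -21/2·(1 − cos(π·0.1985)) = -1.9758 → s = 19.0242
θ=170.5°: R = R0 + s = 29 + 7.6571 = 36.6571
θ=339°: R = R0 + s = 29 + 19.0242 = 48.0242

θ=170.5°: 36.6571
θ=339°: 48.0242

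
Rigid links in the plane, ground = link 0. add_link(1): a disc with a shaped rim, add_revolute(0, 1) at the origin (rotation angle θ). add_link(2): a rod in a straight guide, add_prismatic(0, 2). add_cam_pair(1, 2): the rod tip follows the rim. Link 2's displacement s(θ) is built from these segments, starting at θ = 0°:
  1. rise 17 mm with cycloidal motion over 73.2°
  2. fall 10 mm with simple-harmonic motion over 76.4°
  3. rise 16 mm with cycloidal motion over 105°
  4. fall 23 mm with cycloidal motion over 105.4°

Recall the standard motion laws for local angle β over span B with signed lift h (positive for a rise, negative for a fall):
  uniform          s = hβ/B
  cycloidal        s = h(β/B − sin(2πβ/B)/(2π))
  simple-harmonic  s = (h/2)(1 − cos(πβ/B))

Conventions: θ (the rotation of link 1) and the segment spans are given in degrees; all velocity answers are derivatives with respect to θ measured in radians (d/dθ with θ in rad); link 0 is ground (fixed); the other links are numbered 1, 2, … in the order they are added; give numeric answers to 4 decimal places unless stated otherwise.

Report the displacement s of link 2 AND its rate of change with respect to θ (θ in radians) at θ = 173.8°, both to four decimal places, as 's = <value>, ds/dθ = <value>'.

segment 1 (0° to 73.2°, cycloidal, h = 17) is passed completely: s = 0.0000 + (17) = 17.0000
segment 2 (73.2° to 149.6°, simple-harmonic, h = -10) is passed completely: s = 17.0000 + (-10) = 7.0000
θ = 173.8° falls in segment 3 (149.6° to 254.6°, cycloidal, h = 16): β = 173.8 − 149.6 = 24.2°, B = 105°; Δs = 16·(0.2305 − sin(2π·0.2305)/(2π)) = 1.1603; s = 7.0000 + 1.1603 = 8.1603
velocity in seg [149.6°–254.6°] (cycloidal), θ in radians: β = 24.2° = 0.4224 rad, B = 105° = 1.8326 rad; ds/dθ = (h/B)(1 − cos(2πβ/B)) = (16/1.8326)(1 − cos(2π·0.2305)) = 7.662449 mm/rad

s = 8.1603, ds/dθ = 7.6624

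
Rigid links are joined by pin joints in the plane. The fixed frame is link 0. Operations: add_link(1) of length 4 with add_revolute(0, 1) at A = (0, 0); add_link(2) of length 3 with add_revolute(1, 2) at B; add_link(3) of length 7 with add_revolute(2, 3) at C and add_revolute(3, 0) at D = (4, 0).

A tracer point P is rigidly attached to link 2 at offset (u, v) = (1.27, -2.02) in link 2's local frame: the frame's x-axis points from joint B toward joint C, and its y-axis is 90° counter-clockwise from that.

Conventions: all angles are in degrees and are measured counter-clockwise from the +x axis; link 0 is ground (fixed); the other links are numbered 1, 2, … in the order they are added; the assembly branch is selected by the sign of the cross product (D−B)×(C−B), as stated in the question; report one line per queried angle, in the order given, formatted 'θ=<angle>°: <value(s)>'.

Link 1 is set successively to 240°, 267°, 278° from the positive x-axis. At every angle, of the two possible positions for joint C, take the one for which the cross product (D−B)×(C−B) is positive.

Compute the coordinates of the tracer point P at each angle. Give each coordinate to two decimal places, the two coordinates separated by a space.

A=(0,0), D=(4.00,0)
θ=240°: B = A + 4.00·(cos240°, sin240°) = (-2.0000, -3.4641)
θ=240°: |BD| = 6.9282
θ=240°: circle(B,3.00) ∩ circle(D,7.00): a=0.5774, h=2.9439
θ=240°:   candidates: C₊=(-2.9720,-0.6259) cross=20.396; C₋=(-0.0280,-5.7249) cross=-20.396
θ=240°:   branch + wants cross > 0 → take C=(-2.9720,-0.6259) (cross=20.396)
θ=240°: ex = (C−B)/|BC| = (-0.3240,0.9461); ey = (-0.9461,-0.3240)
θ=240°: P = B + 1.27·ex + -2.02·ey = (-0.5004,-1.6082)
θ=267°: B = A + 4.00·(cos267°, sin267°) = (-0.2093, -3.9945)
θ=267°: |BD| = 5.8030
θ=267°: circle(B,3.00) ∩ circle(D,7.00): a=-0.5450, h=2.9501
θ=267°:   candidates: C₊=(-2.6354,-2.2298) cross=17.119; C₋=(1.4260,-6.5096) cross=-17.119
θ=267°:   branch + wants cross > 0 → take C=(-2.6354,-2.2298) (cross=17.119)
θ=267°: ex = (C−B)/|BC| = (-0.8087,0.5883); ey = (-0.5883,-0.8087)
θ=267°: P = B + 1.27·ex + -2.02·ey = (-0.0481,-1.6139)
θ=278°: B = A + 4.00·(cos278°, sin278°) = (0.5567, -3.9611)
θ=278°: |BD| = 5.2485
θ=278°: circle(B,3.00) ∩ circle(D,7.00): a=-1.1864, h=2.7554
θ=278°:   candidates: C₊=(-2.3012,-3.0487) cross=14.462; C₋=(1.8579,-6.6642) cross=-14.462
θ=278°:   branch + wants cross > 0 → take C=(-2.3012,-3.0487) (cross=14.462)
θ=278°: ex = (C−B)/|BC| = (-0.9526,0.3041); ey = (-0.3041,-0.9526)
θ=278°: P = B + 1.27·ex + -2.02·ey = (-0.0388,-1.6505)

θ=240°: -0.50 -1.61
θ=267°: -0.05 -1.61
θ=278°: -0.04 -1.65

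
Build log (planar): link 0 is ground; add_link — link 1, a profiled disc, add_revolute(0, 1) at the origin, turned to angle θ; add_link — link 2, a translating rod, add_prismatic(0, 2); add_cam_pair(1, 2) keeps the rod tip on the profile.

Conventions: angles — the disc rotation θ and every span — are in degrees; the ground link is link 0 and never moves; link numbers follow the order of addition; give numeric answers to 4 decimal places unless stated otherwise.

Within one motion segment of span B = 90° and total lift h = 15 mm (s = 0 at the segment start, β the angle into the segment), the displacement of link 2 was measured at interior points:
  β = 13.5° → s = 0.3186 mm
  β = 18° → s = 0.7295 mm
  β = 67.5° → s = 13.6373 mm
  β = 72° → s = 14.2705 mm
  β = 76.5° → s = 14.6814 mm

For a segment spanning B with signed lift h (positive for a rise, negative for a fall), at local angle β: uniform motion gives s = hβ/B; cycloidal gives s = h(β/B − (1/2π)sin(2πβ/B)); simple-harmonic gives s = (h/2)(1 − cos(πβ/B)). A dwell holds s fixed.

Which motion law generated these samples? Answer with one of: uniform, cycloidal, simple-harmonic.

candidates at β/B = r: uniform s = h·r (linear in β); cycloidal s = h·(r − sin(2πr)/(2π)); simple-harmonic s = (h/2)(1 − cos(πr))
β=13.5°: printed 0.3186 | uniform 2.2500, cycloidal 0.3186, simple-harmonic 0.8175
β=18°: printed 0.7295 | uniform 3.0000, cycloidal 0.7295, simple-harmonic 1.4324
β=67.5°: printed 13.6373 | uniform 11.2500, cycloidal 13.6373, simple-harmonic 12.8033
β=72°: printed 14.2705 | uniform 12.0000, cycloidal 14.2705, simple-harmonic 13.5676
β=76.5°: printed 14.6814 | uniform 12.7500, cycloidal 14.6814, simple-harmonic 14.1825
only one law matches every sample → cycloidal

cycloidal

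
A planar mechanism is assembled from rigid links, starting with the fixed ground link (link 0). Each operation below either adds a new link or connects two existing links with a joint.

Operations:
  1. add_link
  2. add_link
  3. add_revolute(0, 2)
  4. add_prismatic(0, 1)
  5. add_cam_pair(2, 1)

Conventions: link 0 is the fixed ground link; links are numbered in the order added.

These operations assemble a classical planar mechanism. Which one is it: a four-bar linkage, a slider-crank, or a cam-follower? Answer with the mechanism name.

links: 3 (incl. ground); joints: 1 revolute, 1 prismatic, 1 higher (cam) pair, forming one closed loop
3 links, revolute + prismatic + higher pair in one loop → cam-follower

cam-follower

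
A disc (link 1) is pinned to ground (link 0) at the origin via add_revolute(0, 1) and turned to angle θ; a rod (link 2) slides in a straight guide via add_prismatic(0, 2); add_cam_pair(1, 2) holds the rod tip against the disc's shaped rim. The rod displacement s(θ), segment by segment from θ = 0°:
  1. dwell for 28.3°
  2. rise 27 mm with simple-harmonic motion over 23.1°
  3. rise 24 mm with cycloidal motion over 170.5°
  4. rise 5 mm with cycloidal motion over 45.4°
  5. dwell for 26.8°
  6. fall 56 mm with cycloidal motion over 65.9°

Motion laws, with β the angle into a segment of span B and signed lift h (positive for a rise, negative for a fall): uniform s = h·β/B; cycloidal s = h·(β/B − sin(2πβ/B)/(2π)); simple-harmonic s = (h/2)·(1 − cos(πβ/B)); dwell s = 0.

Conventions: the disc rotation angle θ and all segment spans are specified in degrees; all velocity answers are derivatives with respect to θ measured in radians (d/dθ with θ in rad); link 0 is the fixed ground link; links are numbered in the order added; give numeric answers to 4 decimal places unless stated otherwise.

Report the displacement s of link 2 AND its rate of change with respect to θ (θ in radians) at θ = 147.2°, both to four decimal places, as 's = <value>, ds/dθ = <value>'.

segment 1 (0° to 28.3°, dwell): s unchanged at 0.0000
segment 2 (28.3° to 51.4°, simple-harmonic, h = 27) is passed completely: s = 0.0000 + (27) = 27.0000
θ = 147.2° falls in segment 3 (51.4° to 221.9°, cycloidal, h = 24): β = 147.2 − 51.4 = 95.8°, B = 170.5°; Δs = 24·(0.5619 − sin(2π·0.5619)/(2π)) = 14.9330; s = 27.0000 + 14.9330 = 41.9330
velocity in seg [51.4°–221.9°] (cycloidal), θ in radians: β = 95.8° = 1.6720 rad, B = 170.5° = 2.9758 rad; ds/dθ = (h/B)(1 − cos(2πβ/B)) = (24/2.9758)(1 − cos(2π·0.5619)) = 15.528299 mm/rad

s = 41.9330, ds/dθ = 15.5283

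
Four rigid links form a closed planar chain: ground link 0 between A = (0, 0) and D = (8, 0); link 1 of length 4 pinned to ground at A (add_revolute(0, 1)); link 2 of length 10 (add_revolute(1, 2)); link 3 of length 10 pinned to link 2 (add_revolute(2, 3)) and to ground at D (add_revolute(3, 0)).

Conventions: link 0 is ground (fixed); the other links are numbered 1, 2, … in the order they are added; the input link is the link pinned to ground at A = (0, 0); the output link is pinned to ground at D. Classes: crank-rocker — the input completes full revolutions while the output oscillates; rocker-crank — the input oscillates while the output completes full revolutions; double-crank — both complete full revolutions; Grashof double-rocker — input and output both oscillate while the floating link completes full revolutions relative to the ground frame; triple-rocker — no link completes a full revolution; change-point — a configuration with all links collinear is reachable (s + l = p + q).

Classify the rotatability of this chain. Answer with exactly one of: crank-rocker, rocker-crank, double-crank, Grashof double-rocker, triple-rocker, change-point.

lengths: ground=8, input=4, coupler=10, output=10
sorted: s=4 (shortest), l=10 (longest), p+q=18
s + l = 14 vs p + q = 18
s + l < p + q (Grashof) with shortest = input link → crank-rocker

crank-rocker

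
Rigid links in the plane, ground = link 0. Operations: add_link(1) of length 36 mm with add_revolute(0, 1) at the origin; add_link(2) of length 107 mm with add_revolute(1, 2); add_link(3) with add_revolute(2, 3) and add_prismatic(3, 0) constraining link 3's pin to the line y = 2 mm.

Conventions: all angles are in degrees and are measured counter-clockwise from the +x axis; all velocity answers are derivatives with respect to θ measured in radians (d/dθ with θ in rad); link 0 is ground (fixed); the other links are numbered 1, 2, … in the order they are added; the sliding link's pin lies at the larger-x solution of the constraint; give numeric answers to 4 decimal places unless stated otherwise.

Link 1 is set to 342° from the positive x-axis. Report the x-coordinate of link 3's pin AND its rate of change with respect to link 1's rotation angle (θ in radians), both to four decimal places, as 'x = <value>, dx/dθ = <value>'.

geometry: r = 36 mm, L = 107 mm, e = 2 mm
crank pin P = (r cos θ, r sin θ) = (34.238035, -11.124612)
h = r sin θ − e = -11.124612 − 2 = -13.124612
x = r cos θ + √(L² − h²) = 34.238035 + 106.192017 = 140.430052
dx/dθ = −r sin θ − h·r cos θ/√(L² − h²) (θ in radians; h = -13.124612) = 15.356200

x = 140.4301, dx/dθ = 15.3562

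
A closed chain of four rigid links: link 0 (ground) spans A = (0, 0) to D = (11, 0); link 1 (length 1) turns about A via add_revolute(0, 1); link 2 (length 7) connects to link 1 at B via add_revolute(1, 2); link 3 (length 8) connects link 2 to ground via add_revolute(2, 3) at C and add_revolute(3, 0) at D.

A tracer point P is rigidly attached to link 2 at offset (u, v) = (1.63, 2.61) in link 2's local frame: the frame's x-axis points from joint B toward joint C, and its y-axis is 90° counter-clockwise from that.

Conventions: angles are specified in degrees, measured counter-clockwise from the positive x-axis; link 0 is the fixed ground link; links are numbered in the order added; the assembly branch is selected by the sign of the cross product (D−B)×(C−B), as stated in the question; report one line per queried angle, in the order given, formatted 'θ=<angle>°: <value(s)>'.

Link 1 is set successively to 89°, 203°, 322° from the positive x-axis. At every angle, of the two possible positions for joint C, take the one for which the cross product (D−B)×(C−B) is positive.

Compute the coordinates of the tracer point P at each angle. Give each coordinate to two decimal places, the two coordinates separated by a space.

A=(0,0), D=(11.00,0)
θ=89°: B = A + 1.00·(cos89°, sin89°) = (0.0175, 0.9998)
θ=89°: |BD| = 11.0280
θ=89°: circle(B,7.00) ∩ circle(D,8.00): a=4.8339, h=5.0630
θ=89°:   candidates: C₊=(5.2905,5.6037) cross=55.834; C₋=(4.3724,-4.4805) cross=-55.834
θ=89°:   branch + wants cross > 0 → take C=(5.2905,5.6037) (cross=55.834)
θ=89°: ex = (C−B)/|BC| = (0.7533,0.6577); ey = (-0.6577,0.7533)
θ=89°: P = B + 1.63·ex + 2.61·ey = (-0.4713,4.0380)
θ=203°: B = A + 1.00·(cos203°, sin203°) = (-0.9205, -0.3907)
θ=203°: |BD| = 11.9269
θ=203°: circle(B,7.00) ∩ circle(D,8.00): a=5.3346, h=4.5323
θ=203°:   candidates: C₊=(4.2628,4.3139) cross=54.056; C₋=(4.5597,-4.7458) cross=-54.056
θ=203°:   branch + wants cross > 0 → take C=(4.2628,4.3139) (cross=54.056)
θ=203°: ex = (C−B)/|BC| = (0.7405,0.6721); ey = (-0.6721,0.7405)
θ=203°: P = B + 1.63·ex + 2.61·ey = (-1.4677,2.6374)
θ=322°: B = A + 1.00·(cos322°, sin322°) = (0.7880, -0.6157)
θ=322°: |BD| = 10.2305
θ=322°: circle(B,7.00) ∩ circle(D,8.00): a=4.3822, h=5.4586
θ=322°:   candidates: C₊=(4.8337,5.0968) cross=55.845; C₋=(5.4907,-5.8007) cross=-55.845
θ=322°:   branch + wants cross > 0 → take C=(4.8337,5.0968) (cross=55.845)
θ=322°: ex = (C−B)/|BC| = (0.5780,0.8161); ey = (-0.8161,0.5780)
θ=322°: P = B + 1.63·ex + 2.61·ey = (-0.3998,2.2230)

θ=89°: -0.47 4.04
θ=203°: -1.47 2.64
θ=322°: -0.40 2.22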